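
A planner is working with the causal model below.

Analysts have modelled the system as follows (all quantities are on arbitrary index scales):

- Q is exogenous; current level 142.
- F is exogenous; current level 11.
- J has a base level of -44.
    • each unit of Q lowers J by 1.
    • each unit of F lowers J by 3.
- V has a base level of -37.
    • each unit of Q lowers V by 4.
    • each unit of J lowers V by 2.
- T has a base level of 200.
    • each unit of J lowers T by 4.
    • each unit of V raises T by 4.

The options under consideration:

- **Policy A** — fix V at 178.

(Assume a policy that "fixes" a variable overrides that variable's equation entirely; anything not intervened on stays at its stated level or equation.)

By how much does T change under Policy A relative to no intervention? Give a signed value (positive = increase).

Baseline:
  Q = 142
  F = 11
  J = -44 − 142 − 3·11 = -219
  V = -37 − 4·142 − 2·(-219) = -167
  T = 200 − 4·(-219) + 4·(-167) = 408
Policy A (V := 178):
  Q = 142
  F = 11
  J = -44 − 142 − 3·11 = -219
  V = 178
  T = 200 − 4·(-219) + 4·178 = 1788
Change in T: 1788 − 408 = 1380

1380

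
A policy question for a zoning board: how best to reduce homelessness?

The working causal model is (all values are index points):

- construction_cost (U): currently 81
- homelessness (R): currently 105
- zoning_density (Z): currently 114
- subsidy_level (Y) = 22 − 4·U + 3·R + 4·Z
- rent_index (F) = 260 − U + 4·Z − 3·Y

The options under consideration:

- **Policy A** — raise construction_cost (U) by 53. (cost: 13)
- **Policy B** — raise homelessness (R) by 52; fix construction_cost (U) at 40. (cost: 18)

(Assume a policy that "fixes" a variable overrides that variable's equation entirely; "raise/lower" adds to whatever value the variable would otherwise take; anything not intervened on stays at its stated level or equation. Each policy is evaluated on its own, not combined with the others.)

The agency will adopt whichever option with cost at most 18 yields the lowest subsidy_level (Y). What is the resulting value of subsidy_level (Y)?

257

Policy A (U + 53):
  U = 81 + 53 = 134
  R = 105
  Z = 114
  Y = 22 − 4·134 + 3·105 + 4·114 = 257
Policy B (R + 52, U := 40):
  U = 40
  R = 105 + 52 = 157
  Z = 114
  Y = 22 − 4·40 + 3·157 + 4·114 = 789
Comparing — Policy A: Y=257, Policy B: Y=789. Lowest is 257 (Policy A).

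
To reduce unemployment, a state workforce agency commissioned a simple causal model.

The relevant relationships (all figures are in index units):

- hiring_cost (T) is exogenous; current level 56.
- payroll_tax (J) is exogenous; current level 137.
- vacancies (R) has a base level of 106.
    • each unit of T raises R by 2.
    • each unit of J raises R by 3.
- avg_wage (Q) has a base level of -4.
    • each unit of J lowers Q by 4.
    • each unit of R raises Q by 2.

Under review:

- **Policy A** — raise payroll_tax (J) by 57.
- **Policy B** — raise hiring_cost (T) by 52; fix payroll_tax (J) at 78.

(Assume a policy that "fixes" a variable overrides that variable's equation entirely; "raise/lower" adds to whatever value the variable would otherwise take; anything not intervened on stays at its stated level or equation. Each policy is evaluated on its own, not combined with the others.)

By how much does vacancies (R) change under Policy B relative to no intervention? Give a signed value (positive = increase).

-73

Baseline:
  T = 56
  J = 137
  R = 106 + 2·56 + 3·137 = 629
Policy B (T + 52, J := 78):
  T = 56 + 52 = 108
  J = 78
  R = 106 + 2·108 + 3·78 = 556
Change in R: 556 − 629 = -73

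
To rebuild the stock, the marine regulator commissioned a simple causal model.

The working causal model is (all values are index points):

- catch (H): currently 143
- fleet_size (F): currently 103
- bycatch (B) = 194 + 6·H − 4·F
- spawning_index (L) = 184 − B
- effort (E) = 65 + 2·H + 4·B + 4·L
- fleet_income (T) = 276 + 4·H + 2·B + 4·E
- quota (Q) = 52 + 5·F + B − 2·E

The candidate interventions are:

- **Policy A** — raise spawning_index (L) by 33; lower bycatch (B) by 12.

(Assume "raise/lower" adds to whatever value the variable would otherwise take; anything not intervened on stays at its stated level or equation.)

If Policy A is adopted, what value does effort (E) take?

Policy A (L + 33, B − 12):
  H = 143
  F = 103
  B = 194 + 6·143 − 4·103 (−12 from intervention) = 628
  L = 184 − 628 (+33 from intervention) = -411
  E = 65 + 2·143 + 4·628 + 4·(-411) = 1219

1219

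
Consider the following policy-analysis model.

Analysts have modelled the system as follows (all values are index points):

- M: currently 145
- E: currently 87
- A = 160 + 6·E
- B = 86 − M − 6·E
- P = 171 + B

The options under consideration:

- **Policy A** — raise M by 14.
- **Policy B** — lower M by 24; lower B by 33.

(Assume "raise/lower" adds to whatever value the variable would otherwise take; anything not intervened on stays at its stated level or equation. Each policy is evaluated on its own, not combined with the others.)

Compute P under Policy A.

-424

Policy A (M + 14):
  M = 145 + 14 = 159
  E = 87
  B = 86 − 159 − 6·87 = -595
  P = 171 + (-595) = -424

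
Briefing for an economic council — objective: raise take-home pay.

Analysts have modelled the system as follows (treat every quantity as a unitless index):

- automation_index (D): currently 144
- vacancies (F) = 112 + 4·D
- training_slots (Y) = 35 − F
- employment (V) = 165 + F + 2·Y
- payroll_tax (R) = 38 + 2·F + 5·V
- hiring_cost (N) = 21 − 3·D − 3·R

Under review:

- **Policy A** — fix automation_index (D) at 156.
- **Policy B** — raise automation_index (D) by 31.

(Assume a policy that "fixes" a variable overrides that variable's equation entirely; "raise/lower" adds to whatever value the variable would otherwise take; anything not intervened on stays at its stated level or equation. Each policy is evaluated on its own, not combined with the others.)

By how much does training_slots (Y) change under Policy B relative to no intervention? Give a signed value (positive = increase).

-124

Baseline:
  D = 144
  F = 112 + 4·144 = 688
  Y = 35 − 688 = -653
Policy B (D + 31):
  D = 144 + 31 = 175
  F = 112 + 4·175 = 812
  Y = 35 − 812 = -777
Change in Y: -777 − (-653) = -124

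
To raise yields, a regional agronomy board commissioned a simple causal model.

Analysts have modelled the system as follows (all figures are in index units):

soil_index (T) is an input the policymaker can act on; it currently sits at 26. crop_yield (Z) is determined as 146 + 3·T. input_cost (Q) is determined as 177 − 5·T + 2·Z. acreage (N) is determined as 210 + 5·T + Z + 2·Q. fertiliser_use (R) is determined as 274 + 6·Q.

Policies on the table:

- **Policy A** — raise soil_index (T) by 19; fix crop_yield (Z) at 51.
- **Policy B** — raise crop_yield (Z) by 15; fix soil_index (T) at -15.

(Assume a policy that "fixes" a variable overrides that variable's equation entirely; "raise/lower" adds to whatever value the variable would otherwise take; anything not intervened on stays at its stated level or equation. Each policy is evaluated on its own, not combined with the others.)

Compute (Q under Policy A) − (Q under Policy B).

Policy A (T + 19, Z := 51):
  T = 26 + 19 = 45
  Z = 51
  Q = 177 − 5·45 + 2·51 = 54
Policy B (Z + 15, T := -15):
  T = -15
  Z = 146 + 3·(-15) (+15 from intervention) = 116
  Q = 177 − 5·(-15) + 2·116 = 484
Q: 54 − 484 = -430

-430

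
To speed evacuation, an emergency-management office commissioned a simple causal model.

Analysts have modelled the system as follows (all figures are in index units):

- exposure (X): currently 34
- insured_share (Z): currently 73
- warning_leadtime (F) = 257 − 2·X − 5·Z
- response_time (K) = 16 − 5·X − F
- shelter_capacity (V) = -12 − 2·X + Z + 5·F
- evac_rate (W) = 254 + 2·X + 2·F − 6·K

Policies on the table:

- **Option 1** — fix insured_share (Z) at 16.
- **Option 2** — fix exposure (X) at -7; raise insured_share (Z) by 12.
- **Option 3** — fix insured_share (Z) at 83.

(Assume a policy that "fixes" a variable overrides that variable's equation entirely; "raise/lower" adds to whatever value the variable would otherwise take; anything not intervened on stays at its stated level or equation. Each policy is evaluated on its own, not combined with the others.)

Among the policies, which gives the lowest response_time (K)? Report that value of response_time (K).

-263

Option 1 (Z := 16):
  X = 34
  Z = 16
  F = 257 − 2·34 − 5·16 = 109
  K = 16 − 5·34 − 109 = -263
Option 2 (X := -7, Z + 12):
  X = -7
  Z = 73 + 12 = 85
  F = 257 − 2·(-7) − 5·85 = -154
  K = 16 − 5·(-7) − (-154) = 205
Option 3 (Z := 83):
  X = 34
  Z = 83
  F = 257 − 2·34 − 5·83 = -226
  K = 16 − 5·34 − (-226) = 72
Comparing — Option 1: K=-263, Option 2: K=205, Option 3: K=72. Lowest is -263 (Option 1).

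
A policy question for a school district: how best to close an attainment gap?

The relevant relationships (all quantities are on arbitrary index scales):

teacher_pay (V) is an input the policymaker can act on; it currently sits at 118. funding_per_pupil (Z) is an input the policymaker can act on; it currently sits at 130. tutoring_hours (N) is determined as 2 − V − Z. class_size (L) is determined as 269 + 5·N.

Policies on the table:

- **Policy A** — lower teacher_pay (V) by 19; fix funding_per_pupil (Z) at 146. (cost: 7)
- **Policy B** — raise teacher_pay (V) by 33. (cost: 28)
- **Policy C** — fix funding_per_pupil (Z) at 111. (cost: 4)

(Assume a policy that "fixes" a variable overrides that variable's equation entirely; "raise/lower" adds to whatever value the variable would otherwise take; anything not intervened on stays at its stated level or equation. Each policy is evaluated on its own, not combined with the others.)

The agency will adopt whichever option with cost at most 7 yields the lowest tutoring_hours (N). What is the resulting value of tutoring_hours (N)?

Policy A (V − 19, Z := 146):
  V = 118 − 19 = 99
  Z = 146
  N = 2 − 99 − 146 = -243
Policy C (Z := 111):
  V = 118
  Z = 111
  N = 2 − 118 − 111 = -227
Comparing — Policy A: N=-243, Policy C: N=-227. Lowest is -243 (Policy A).

-243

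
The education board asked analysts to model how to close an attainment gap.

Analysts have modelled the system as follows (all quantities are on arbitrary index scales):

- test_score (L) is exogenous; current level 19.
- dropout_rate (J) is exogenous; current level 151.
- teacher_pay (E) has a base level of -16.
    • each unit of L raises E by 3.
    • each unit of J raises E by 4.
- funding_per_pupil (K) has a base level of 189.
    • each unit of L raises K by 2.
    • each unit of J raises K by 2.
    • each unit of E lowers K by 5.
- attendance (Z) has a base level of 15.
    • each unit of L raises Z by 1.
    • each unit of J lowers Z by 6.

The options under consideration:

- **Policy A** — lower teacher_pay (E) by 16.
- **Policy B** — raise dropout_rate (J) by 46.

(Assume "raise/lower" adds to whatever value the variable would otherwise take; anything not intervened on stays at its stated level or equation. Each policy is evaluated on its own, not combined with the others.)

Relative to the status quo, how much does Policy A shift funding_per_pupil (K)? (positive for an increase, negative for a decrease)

Baseline:
  L = 19
  J = 151
  E = -16 + 3·19 + 4·151 = 645
  K = 189 + 2·19 + 2·151 − 5·645 = -2696
Policy A (E − 16):
  L = 19
  J = 151
  E = -16 + 3·19 + 4·151 (−16 from intervention) = 629
  K = 189 + 2·19 + 2·151 − 5·629 = -2616
Change in K: -2616 − (-2696) = 80

80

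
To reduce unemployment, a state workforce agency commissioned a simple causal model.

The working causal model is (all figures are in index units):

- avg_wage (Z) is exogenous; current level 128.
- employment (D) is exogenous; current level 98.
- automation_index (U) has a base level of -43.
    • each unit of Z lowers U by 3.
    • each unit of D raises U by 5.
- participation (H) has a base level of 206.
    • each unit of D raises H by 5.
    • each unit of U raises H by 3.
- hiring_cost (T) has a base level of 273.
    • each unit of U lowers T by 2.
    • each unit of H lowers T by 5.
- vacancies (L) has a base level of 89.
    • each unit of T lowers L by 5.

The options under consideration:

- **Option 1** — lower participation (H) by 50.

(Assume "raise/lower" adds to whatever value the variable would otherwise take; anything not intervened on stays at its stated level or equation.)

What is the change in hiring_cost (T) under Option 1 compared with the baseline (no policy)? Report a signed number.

Baseline:
  Z = 128
  D = 98
  U = -43 − 3·128 + 5·98 = 63
  H = 206 + 5·98 + 3·63 = 885
  T = 273 − 2·63 − 5·885 = -4278
Option 1 (H − 50):
  Z = 128
  D = 98
  U = -43 − 3·128 + 5·98 = 63
  H = 206 + 5·98 + 3·63 (−50 from intervention) = 835
  T = 273 − 2·63 − 5·835 = -4028
Change in T: -4028 − (-4278) = 250

250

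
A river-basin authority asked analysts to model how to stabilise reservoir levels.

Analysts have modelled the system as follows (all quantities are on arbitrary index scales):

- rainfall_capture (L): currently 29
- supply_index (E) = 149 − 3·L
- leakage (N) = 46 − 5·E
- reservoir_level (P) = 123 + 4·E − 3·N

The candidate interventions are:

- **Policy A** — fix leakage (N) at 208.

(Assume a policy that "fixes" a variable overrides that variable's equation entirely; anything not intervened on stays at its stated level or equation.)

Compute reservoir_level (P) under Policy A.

-253

Policy A (N := 208):
  L = 29
  E = 149 − 3·29 = 62
  N = 208
  P = 123 + 4·62 − 3·208 = -253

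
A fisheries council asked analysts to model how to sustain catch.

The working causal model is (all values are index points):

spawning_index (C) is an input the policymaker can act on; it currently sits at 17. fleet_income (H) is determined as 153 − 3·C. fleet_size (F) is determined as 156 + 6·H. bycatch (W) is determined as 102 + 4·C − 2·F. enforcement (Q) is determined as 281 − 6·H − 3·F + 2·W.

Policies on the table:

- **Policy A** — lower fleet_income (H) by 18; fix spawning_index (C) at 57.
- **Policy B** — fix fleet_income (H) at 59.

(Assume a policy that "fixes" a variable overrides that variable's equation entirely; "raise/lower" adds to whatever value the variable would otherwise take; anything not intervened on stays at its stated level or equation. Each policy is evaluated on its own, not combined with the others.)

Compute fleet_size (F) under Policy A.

Policy A (H − 18, C := 57):
  C = 57
  H = 153 − 3·57 (−18 from intervention) = -36
  F = 156 + 6·(-36) = -60

-60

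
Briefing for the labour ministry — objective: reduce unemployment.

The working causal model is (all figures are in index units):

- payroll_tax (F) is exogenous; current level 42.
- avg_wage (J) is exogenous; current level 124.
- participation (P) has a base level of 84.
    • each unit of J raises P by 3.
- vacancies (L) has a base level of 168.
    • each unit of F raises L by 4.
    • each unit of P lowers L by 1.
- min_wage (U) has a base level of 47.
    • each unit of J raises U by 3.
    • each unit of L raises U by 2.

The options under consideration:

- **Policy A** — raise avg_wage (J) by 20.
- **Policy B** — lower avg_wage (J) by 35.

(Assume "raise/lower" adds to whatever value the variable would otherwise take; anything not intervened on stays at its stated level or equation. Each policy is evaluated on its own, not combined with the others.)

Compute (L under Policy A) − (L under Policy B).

-165

Policy A (J + 20):
  F = 42
  J = 124 + 20 = 144
  P = 84 + 3·144 = 516
  L = 168 + 4·42 − 516 = -180
Policy B (J − 35):
  F = 42
  J = 124 − 35 = 89
  P = 84 + 3·89 = 351
  L = 168 + 4·42 − 351 = -15
L: -180 − (-15) = -165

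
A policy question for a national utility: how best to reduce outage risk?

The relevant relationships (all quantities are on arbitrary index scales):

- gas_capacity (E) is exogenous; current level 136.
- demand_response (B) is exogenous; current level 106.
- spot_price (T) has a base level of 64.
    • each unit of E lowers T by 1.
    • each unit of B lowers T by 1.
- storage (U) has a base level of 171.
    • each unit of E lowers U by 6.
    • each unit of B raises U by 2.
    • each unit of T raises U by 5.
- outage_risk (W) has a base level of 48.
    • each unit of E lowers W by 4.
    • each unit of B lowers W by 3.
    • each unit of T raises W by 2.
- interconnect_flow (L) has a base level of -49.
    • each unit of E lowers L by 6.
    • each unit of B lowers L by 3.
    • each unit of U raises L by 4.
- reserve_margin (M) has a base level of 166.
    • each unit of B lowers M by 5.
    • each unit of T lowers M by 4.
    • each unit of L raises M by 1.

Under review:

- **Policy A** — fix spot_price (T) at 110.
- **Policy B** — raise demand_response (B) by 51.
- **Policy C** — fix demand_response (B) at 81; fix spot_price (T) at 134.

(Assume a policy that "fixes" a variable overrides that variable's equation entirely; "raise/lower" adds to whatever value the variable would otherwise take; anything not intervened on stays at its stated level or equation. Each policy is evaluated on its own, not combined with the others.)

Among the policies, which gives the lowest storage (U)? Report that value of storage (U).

-1476

Policy A (T := 110):
  E = 136
  B = 106
  T = 110
  U = 171 − 6·136 + 2·106 + 5·110 = 117
Policy B (B + 51):
  E = 136
  B = 106 + 51 = 157
  T = 64 − 136 − 157 = -229
  U = 171 − 6·136 + 2·157 + 5·(-229) = -1476
Policy C (B := 81, T := 134):
  E = 136
  B = 81
  T = 134
  U = 171 − 6·136 + 2·81 + 5·134 = 187
Comparing — Policy A: U=117, Policy B: U=-1476, Policy C: U=187. Lowest is -1476 (Policy B).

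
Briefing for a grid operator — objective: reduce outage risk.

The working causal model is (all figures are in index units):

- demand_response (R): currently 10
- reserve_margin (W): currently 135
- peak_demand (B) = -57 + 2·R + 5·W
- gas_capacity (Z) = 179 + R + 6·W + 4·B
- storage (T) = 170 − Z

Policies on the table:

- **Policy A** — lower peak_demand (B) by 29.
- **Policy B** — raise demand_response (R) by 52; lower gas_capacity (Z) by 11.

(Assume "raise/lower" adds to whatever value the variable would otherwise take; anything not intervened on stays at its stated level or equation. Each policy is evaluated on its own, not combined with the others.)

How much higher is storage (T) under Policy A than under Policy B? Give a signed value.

Policy A (B − 29):
  R = 10
  W = 135
  B = -57 + 2·10 + 5·135 (−29 from intervention) = 609
  Z = 179 + 10 + 6·135 + 4·609 = 3435
  T = 170 − 3435 = -3265
Policy B (R + 52, Z − 11):
  R = 10 + 52 = 62
  W = 135
  B = -57 + 2·62 + 5·135 = 742
  Z = 179 + 62 + 6·135 + 4·742 (−11 from intervention) = 4008
  T = 170 − 4008 = -3838
T: -3265 − (-3838) = 573

573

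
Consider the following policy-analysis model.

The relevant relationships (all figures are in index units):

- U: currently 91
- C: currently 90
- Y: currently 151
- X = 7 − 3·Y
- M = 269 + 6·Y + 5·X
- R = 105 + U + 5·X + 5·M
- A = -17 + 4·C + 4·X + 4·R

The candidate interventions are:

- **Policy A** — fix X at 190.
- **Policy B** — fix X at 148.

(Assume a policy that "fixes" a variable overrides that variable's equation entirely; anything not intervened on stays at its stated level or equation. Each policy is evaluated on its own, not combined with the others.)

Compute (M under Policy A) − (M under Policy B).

210

Policy A (X := 190):
  Y = 151
  X = 190
  M = 269 + 6·151 + 5·190 = 2125
Policy B (X := 148):
  Y = 151
  X = 148
  M = 269 + 6·151 + 5·148 = 1915
M: 2125 − 1915 = 210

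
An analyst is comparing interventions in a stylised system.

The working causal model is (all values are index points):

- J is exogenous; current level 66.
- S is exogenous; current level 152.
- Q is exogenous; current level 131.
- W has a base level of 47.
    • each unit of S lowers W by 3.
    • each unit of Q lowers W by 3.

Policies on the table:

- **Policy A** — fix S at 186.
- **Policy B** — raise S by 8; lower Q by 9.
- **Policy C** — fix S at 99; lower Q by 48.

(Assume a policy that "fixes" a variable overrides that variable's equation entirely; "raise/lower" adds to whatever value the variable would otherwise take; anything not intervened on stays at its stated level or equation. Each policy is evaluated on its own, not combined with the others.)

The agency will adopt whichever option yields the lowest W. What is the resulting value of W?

Policy A (S := 186):
  S = 186
  Q = 131
  W = 47 − 3·186 − 3·131 = -904
Policy B (S + 8, Q − 9):
  S = 152 + 8 = 160
  Q = 131 − 9 = 122
  W = 47 − 3·160 − 3·122 = -799
Policy C (S := 99, Q − 48):
  S = 99
  Q = 131 − 48 = 83
  W = 47 − 3·99 − 3·83 = -499
Comparing — Policy A: W=-904, Policy B: W=-799, Policy C: W=-499. Lowest is -904 (Policy A).

-904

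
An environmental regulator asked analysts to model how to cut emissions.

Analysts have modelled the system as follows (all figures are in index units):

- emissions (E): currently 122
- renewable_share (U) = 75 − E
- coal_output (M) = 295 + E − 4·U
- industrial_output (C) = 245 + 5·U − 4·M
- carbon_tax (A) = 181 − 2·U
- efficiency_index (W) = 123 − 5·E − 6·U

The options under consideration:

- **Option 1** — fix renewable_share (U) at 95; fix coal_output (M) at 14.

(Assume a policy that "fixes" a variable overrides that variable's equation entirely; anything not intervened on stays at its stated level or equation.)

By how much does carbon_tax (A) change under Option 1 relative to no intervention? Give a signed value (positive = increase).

-284

Baseline:
  E = 122
  U = 75 − 122 = -47
  A = 181 − 2·(-47) = 275
Option 1 (U := 95, M := 14):
  E = 122
  U = 95
  A = 181 − 2·95 = -9
Change in A: -9 − 275 = -284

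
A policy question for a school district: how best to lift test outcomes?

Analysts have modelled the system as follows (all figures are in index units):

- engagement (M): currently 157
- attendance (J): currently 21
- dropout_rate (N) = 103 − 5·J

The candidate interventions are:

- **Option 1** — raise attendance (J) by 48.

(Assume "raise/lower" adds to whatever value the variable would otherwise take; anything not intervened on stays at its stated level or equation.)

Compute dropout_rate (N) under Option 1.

Option 1 (J + 48):
  J = 21 + 48 = 69
  N = 103 − 5·69 = -242

-242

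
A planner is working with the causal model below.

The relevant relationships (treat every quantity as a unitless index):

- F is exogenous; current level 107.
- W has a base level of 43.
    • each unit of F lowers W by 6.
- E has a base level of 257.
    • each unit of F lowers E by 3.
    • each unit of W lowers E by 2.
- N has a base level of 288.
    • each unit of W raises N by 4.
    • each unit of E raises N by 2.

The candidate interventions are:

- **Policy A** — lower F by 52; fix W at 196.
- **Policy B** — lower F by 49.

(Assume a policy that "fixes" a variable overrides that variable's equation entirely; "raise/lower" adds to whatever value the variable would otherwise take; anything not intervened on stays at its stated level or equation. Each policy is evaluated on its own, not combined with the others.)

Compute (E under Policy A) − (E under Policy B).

Policy A (F − 52, W := 196):
  F = 107 − 52 = 55
  W = 196
  E = 257 − 3·55 − 2·196 = -300
Policy B (F − 49):
  F = 107 − 49 = 58
  W = 43 − 6·58 = -305
  E = 257 − 3·58 − 2·(-305) = 693
E: -300 − 693 = -993

-993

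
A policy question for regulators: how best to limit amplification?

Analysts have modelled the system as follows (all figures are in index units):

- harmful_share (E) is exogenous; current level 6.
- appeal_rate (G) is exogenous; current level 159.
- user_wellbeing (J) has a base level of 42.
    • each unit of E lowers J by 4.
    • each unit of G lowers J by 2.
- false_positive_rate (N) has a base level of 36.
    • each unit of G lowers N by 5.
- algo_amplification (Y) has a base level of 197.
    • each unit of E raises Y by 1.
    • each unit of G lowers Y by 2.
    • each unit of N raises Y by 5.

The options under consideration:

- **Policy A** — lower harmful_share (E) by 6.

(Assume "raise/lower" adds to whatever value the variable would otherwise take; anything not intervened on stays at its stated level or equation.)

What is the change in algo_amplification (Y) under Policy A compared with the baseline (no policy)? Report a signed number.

Baseline:
  E = 6
  G = 159
  N = 36 − 5·159 = -759
  Y = 197 + 6 − 2·159 + 5·(-759) = -3910
Policy A (E − 6):
  E = 6 − 6 = 0
  G = 159
  N = 36 − 5·159 = -759
  Y = 197 + 0 − 2·159 + 5·(-759) = -3916
Change in Y: -3916 − (-3910) = -6

-6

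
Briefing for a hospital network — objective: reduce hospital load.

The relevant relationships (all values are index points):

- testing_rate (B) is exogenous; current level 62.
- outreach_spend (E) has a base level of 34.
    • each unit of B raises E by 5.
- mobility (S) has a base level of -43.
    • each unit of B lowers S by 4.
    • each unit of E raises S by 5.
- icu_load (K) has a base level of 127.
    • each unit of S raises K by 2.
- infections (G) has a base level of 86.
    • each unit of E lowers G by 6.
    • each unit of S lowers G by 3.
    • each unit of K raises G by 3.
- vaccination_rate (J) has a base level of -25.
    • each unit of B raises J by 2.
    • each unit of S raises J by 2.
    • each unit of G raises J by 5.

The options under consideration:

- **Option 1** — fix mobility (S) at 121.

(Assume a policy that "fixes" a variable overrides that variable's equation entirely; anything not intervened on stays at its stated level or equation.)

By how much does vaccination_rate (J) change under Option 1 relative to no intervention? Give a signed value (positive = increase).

Baseline:
  B = 62
  E = 34 + 5·62 = 344
  S = -43 − 4·62 + 5·344 = 1429
  K = 127 + 2·1429 = 2985
  G = 86 − 6·344 − 3·1429 + 3·2985 = 2690
  J = -25 + 2·62 + 2·1429 + 5·2690 = 16407
Option 1 (S := 121):
  B = 62
  E = 34 + 5·62 = 344
  S = 121
  K = 127 + 2·121 = 369
  G = 86 − 6·344 − 3·121 + 3·369 = -1234
  J = -25 + 2·62 + 2·121 + 5·(-1234) = -5829
Change in J: -5829 − 16407 = -22236

-22236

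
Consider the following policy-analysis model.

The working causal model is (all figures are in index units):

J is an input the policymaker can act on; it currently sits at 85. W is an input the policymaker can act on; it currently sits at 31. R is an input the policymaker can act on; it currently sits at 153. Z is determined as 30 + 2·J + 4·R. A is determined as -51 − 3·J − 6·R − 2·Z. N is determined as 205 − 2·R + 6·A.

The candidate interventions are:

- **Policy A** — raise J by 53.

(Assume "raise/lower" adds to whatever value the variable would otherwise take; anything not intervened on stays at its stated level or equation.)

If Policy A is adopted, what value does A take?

-3219

Policy A (J + 53):
  J = 85 + 53 = 138
  R = 153
  Z = 30 + 2·138 + 4·153 = 918
  A = -51 − 3·138 − 6·153 − 2·918 = -3219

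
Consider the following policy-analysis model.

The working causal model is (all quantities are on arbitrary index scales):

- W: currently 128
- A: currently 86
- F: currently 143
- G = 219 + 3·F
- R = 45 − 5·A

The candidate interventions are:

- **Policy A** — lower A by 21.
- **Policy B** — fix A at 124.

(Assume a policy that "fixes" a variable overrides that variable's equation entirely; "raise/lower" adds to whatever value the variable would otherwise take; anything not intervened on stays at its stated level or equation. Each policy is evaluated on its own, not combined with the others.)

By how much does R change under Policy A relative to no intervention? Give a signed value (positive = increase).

105

Baseline:
  A = 86
  R = 45 − 5·86 = -385
Policy A (A − 21):
  A = 86 − 21 = 65
  R = 45 − 5·65 = -280
Change in R: -280 − (-385) = 105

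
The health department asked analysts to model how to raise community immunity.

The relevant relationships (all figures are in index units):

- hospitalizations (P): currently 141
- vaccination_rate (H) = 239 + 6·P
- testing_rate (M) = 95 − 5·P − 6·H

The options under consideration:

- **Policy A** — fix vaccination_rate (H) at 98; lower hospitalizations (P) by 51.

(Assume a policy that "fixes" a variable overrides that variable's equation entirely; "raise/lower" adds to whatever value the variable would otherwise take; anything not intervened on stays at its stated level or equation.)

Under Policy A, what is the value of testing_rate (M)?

Policy A (H := 98, P − 51):
  P = 141 − 51 = 90
  H = 98
  M = 95 − 5·90 − 6·98 = -943

-943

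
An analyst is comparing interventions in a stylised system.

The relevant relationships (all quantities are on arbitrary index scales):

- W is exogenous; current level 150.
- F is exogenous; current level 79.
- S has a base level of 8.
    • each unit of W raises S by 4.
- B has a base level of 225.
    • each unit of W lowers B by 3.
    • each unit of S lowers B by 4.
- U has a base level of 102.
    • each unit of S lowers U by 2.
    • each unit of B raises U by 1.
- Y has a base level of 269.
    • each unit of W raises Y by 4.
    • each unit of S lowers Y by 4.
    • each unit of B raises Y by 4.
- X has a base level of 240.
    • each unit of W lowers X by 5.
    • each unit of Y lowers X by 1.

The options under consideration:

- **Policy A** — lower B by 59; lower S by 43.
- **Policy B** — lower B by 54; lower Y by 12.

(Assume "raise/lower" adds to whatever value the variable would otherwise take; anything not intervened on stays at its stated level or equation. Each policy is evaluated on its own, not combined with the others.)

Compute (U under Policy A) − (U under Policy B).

Policy A (B − 59, S − 43):
  W = 150
  S = 8 + 4·150 (−43 from intervention) = 565
  B = 225 − 3·150 − 4·565 (−59 from intervention) = -2544
  U = 102 − 2·565 + (-2544) = -3572
Policy B (B − 54, Y − 12):
  W = 150
  S = 8 + 4·150 = 608
  B = 225 − 3·150 − 4·608 (−54 from intervention) = -2711
  U = 102 − 2·608 + (-2711) = -3825
U: -3572 − (-3825) = 253

253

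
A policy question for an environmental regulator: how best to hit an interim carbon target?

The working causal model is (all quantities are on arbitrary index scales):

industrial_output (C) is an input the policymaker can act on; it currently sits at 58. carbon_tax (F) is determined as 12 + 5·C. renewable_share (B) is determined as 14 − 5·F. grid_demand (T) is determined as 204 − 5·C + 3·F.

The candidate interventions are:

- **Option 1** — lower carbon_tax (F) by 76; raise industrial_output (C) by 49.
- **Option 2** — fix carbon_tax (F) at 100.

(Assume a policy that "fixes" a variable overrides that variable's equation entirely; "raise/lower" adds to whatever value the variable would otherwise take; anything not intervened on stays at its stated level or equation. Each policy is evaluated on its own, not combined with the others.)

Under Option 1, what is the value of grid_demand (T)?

Option 1 (F − 76, C + 49):
  C = 58 + 49 = 107
  F = 12 + 5·107 (−76 from intervention) = 471
  T = 204 − 5·107 + 3·471 = 1082

1082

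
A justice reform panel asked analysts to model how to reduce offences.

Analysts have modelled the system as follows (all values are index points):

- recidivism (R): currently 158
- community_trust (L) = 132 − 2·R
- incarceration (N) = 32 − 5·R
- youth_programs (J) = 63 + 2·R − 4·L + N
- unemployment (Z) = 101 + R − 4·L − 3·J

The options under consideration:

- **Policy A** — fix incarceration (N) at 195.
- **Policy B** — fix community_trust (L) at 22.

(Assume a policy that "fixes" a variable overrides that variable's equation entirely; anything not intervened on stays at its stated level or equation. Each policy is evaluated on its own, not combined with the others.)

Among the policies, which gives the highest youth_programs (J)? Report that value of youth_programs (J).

Policy A (N := 195):
  R = 158
  L = 132 − 2·158 = -184
  N = 195
  J = 63 + 2·158 − 4·(-184) + 195 = 1310
Policy B (L := 22):
  R = 158
  L = 22
  N = 32 − 5·158 = -758
  J = 63 + 2·158 − 4·22 + (-758) = -467
Comparing — Policy A: J=1310, Policy B: J=-467. Highest is 1310 (Policy A).

1310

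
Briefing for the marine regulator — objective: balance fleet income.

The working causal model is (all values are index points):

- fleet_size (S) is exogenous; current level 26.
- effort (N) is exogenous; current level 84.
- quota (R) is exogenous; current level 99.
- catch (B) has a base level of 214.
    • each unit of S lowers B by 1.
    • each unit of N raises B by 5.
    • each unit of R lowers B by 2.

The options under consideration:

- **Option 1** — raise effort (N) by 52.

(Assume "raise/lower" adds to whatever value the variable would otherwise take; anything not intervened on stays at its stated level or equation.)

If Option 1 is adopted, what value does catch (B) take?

670

Option 1 (N + 52):
  S = 26
  N = 84 + 52 = 136
  R = 99
  B = 214 − 26 + 5·136 − 2·99 = 670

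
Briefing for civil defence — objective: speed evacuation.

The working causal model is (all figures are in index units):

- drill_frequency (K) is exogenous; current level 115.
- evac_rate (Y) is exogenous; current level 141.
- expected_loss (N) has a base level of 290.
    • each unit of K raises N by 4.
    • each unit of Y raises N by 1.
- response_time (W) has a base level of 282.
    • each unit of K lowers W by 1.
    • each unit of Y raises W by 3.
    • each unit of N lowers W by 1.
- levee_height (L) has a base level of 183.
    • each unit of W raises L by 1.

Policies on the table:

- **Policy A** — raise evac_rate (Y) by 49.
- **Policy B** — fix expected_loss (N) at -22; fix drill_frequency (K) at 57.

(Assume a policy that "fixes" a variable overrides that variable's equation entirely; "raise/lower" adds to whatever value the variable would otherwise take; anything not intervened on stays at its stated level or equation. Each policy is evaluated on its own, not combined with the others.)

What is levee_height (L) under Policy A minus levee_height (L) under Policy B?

-873

Policy A (Y + 49):
  K = 115
  Y = 141 + 49 = 190
  N = 290 + 4·115 + 190 = 940
  W = 282 − 115 + 3·190 − 940 = -203
  L = 183 + (-203) = -20
Policy B (N := -22, K := 57):
  K = 57
  Y = 141
  N = -22
  W = 282 − 57 + 3·141 − (-22) = 670
  L = 183 + 670 = 853
L: -20 − 853 = -873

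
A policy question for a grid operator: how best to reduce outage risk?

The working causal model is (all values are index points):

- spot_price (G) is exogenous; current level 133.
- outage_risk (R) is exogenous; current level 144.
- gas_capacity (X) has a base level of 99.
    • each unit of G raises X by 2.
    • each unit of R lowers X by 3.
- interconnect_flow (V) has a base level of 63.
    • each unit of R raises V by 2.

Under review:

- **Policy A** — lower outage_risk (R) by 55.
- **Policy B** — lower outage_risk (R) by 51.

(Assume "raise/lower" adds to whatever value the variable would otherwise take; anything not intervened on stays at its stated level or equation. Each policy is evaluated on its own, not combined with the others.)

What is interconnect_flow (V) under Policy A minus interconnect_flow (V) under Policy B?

-8

Policy A (R − 55):
  R = 144 − 55 = 89
  V = 63 + 2·89 = 241
Policy B (R − 51):
  R = 144 − 51 = 93
  V = 63 + 2·93 = 249
V: 241 − 249 = -8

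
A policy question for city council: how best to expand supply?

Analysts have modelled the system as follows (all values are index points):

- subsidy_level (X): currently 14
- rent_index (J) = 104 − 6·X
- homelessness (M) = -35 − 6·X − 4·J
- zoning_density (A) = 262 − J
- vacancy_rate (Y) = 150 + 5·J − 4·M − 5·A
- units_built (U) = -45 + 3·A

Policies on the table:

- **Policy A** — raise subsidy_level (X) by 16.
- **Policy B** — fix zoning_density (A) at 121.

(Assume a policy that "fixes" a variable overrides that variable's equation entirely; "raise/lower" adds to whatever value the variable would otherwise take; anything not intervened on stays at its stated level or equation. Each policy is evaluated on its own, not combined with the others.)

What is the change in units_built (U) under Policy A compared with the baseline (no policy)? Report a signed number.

Baseline:
  X = 14
  J = 104 − 6·14 = 20
  A = 262 − 20 = 242
  U = -45 + 3·242 = 681
Policy A (X + 16):
  X = 14 + 16 = 30
  J = 104 − 6·30 = -76
  A = 262 − (-76) = 338
  U = -45 + 3·338 = 969
Change in U: 969 − 681 = 288

288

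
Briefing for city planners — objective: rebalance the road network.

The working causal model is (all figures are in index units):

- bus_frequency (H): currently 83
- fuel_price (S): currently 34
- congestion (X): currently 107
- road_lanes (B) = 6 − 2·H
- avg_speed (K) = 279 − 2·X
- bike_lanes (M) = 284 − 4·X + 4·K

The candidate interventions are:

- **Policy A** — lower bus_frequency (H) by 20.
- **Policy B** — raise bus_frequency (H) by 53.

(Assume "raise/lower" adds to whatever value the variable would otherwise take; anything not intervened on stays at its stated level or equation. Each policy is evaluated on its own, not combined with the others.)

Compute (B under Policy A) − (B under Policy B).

Policy A (H − 20):
  H = 83 − 20 = 63
  B = 6 − 2·63 = -120
Policy B (H + 53):
  H = 83 + 53 = 136
  B = 6 − 2·136 = -266
B: -120 − (-266) = 146

146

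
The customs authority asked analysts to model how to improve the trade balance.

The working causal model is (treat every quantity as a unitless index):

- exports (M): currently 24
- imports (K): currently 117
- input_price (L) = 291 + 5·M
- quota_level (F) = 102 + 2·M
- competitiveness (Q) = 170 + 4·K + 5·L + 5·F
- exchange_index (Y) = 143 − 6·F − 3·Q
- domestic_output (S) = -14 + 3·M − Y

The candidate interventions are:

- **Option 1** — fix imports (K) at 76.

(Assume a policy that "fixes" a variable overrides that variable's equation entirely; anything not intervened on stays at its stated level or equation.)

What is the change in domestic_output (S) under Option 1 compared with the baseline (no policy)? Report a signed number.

Baseline:
  M = 24
  K = 117
  L = 291 + 5·24 = 411
  F = 102 + 2·24 = 150
  Q = 170 + 4·117 + 5·411 + 5·150 = 3443
  Y = 143 − 6·150 − 3·3443 = -11086
  S = -14 + 3·24 − (-11086) = 11144
Option 1 (K := 76):
  M = 24
  K = 76
  L = 291 + 5·24 = 411
  F = 102 + 2·24 = 150
  Q = 170 + 4·76 + 5·411 + 5·150 = 3279
  Y = 143 − 6·150 − 3·3279 = -10594
  S = -14 + 3·24 − (-10594) = 10652
Change in S: 10652 − 11144 = -492

-492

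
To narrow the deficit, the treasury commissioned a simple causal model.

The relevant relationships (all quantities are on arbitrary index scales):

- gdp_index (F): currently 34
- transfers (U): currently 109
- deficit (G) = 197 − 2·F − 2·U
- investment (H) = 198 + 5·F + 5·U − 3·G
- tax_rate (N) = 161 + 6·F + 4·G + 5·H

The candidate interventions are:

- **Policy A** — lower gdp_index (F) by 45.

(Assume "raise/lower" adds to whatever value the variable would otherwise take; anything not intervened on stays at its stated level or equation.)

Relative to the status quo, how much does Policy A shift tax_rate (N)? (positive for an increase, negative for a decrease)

-2385

Baseline:
  F = 34
  U = 109
  G = 197 − 2·34 − 2·109 = -89
  H = 198 + 5·34 + 5·109 − 3·(-89) = 1180
  N = 161 + 6·34 + 4·(-89) + 5·1180 = 5909
Policy A (F − 45):
  F = 34 − 45 = -11
  U = 109
  G = 197 − 2·(-11) − 2·109 = 1
  H = 198 + 5·(-11) + 5·109 − 3·1 = 685
  N = 161 + 6·(-11) + 4·1 + 5·685 = 3524
Change in N: 3524 − 5909 = -2385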